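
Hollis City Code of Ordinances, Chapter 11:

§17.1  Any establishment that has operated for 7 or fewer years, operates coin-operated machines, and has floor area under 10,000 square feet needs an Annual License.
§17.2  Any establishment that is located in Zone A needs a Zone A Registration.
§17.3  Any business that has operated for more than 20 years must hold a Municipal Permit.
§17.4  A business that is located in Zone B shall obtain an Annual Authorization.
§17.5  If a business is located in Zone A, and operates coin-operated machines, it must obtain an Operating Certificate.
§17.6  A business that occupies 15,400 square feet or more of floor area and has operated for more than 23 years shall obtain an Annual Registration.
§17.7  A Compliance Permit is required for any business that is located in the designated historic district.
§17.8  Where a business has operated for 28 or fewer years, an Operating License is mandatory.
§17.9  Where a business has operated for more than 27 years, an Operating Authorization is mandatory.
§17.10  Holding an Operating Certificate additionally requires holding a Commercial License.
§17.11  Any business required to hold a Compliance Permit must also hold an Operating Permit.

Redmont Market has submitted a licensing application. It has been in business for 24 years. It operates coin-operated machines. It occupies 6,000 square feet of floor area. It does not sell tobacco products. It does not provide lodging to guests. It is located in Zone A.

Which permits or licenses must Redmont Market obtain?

Commercial License, Municipal Permit, Operating Certificate, Operating License, Zone A Registration

§17.1 years in business 24 > 7; operates coin-operated machines; floor area 6,000 square feet < 10,000 square feet → Annual License not required.
§17.2 is located in Zone A → Zone A Registration required.
§17.3 years in business 24 > 20 → Municipal Permit required.
§17.4 is located in Zone A (not: is located in Zone B) → Annual Authorization not required.
§17.5 is located in Zone A; operates coin-operated machines → Operating Certificate required.
§17.6 floor area 6,000 square feet < 15,400 square feet; years in business 24 > 23 → Annual Registration not required.
§17.7 is located in Zone A (not: is located in the designated historic district) → Compliance Permit not required.
§17.8 years in business 24 ≤ 28 → Operating License required.
§17.9 years in business 24 ≤ 27 → Operating Authorization not required.
§17.10 Operating Certificate is required → Commercial License also required.
§17.11 Compliance Permit is not required → no effect.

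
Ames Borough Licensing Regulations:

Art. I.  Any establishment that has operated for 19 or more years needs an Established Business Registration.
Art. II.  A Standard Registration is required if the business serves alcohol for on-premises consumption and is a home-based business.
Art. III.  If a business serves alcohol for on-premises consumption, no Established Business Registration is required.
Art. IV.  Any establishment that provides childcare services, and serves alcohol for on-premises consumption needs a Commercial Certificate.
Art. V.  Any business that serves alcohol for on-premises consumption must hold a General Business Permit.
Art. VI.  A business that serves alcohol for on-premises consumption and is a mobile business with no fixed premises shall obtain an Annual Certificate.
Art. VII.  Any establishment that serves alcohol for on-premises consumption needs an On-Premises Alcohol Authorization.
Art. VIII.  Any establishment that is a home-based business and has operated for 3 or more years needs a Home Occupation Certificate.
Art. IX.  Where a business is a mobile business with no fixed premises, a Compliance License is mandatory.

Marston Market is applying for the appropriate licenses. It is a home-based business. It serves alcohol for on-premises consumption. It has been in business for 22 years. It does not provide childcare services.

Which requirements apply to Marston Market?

Art. I. years in business 22 ≥ 19 → Established Business Registration required.
Art. II. serves alcohol for on-premises consumption; is a home-based business → Standard Registration required.
Art. III. serves alcohol for on-premises consumption → exempt from Established Business Registration.
Art. IV. does not provide childcare services; serves alcohol for on-premises consumption → Commercial Certificate not required.
Art. V. serves alcohol for on-premises consumption → General Business Permit required.
Art. VI. serves alcohol for on-premises consumption; is a home-based business (not: is a mobile business with no fixed premises) → Annual Certificate not required.
Art. VII. serves alcohol for on-premises consumption → On-Premises Alcohol Authorization required.
Art. VIII. is a home-based business; years in business 22 ≥ 3 → Home Occupation Certificate required.
Art. IX. is a home-based business (not: is a mobile business with no fixed premises) → Compliance License not required.

General Business Permit, Home Occupation Certificate, On-Premises Alcohol Authorization, Standard Registration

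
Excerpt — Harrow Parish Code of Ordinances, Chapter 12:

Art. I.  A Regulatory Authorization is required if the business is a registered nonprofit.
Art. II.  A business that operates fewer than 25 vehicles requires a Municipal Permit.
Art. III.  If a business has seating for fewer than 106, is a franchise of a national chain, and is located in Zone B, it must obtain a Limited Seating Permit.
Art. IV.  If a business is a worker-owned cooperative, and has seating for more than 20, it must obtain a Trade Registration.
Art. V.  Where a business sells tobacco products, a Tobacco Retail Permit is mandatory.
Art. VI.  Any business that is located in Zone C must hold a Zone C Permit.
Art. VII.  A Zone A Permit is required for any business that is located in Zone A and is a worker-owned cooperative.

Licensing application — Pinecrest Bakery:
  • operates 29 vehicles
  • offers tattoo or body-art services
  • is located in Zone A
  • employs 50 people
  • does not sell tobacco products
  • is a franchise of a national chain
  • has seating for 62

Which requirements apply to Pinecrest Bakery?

None

Art. I. is a franchise of a national chain (not: is a registered nonprofit) → Regulatory Authorization not required.
Art. II. vehicles 29 ≥ 25 → Municipal Permit not required.
Art. III. seating 62 < 106; is a franchise of a national chain; is located in Zone A (not: is located in Zone B) → Limited Seating Permit not required.
Art. IV. is a franchise of a national chain (not: is a worker-owned cooperative); seating 62 > 20 → Trade Registration not required.
Art. V. does not sell tobacco products → Tobacco Retail Permit not required.
Art. VI. is located in Zone A (not: is located in Zone C) → Zone C Permit not required.
Art. VII. is located in Zone A; is a franchise of a national chain (not: is a worker-owned cooperative) → Zone A Permit not required.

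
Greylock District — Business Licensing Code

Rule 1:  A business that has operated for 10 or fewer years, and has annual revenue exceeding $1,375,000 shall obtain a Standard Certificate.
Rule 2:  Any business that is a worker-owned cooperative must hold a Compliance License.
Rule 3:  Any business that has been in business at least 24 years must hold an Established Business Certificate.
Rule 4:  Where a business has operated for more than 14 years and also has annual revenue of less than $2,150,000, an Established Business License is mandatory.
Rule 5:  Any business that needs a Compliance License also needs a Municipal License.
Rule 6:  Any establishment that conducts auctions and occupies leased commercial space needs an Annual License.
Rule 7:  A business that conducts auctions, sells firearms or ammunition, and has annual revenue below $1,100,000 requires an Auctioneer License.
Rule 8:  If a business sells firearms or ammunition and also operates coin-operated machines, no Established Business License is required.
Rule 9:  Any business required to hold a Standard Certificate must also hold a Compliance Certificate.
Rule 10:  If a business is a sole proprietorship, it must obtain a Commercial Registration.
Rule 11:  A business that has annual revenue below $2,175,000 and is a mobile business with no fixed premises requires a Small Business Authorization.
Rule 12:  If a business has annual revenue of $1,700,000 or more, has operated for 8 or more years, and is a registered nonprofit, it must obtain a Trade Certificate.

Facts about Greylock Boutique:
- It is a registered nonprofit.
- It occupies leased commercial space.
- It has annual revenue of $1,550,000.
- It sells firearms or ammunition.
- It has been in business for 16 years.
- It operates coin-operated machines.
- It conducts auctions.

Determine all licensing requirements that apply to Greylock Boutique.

Rule 1: years in business 16 > 10; revenue $1,550,000 > $1,375,000 → Standard Certificate not required.
Rule 2: is a registered nonprofit (not: is a worker-owned cooperative) → Compliance License not required.
Rule 3: years in business 16 < 24 → Established Business Certificate not required.
Rule 4: years in business 16 > 14; revenue $1,550,000 < $2,150,000 → Established Business License required.
Rule 5: Compliance License is not required → no effect.
Rule 6: conducts auctions; occupies leased commercial space → Annual License required.
Rule 7: conducts auctions; sells firearms or ammunition; revenue $1,550,000 ≥ $1,100,000 → Auctioneer License not required.
Rule 8: sells firearms or ammunition; operates coin-operated machines → exempt from Established Business License.
Rule 9: Standard Certificate is not required → no effect.
Rule 10: is a registered nonprofit (not: is a sole proprietorship) → Commercial Registration not required.
Rule 11: revenue $1,550,000 < $2,175,000; occupies leased commercial space (not: is a mobile business with no fixed premises) → Small Business Authorization not required.
Rule 12: revenue $1,550,000 < $1,700,000; years in business 16 ≥ 8; is a registered nonprofit → Trade Certificate not required.

Annual License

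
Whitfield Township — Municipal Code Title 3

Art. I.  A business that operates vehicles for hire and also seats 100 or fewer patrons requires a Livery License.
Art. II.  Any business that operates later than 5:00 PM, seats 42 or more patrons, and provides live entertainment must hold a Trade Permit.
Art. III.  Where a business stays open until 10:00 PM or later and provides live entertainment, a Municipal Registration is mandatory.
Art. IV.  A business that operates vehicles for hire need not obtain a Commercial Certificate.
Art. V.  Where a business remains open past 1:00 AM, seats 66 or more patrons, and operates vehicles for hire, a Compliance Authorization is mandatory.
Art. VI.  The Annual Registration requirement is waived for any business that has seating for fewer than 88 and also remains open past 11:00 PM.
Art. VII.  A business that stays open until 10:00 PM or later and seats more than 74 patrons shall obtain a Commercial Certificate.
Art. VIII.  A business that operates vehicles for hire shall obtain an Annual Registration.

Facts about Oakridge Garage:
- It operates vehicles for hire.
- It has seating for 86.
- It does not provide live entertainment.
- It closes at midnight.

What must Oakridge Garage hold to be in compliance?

Livery License

Art. I. operates vehicles for hire; seating 86 ≤ 100 → Livery License required.
Art. II. closes midnight, after 5:00 PM; seating 86 ≥ 42; does not provide live entertainment → Trade Permit not required.
Art. III. closes midnight, after 10:00 PM; does not provide live entertainment → Municipal Registration not required.
Art. IV. operates vehicles for hire → exempt from Commercial Certificate.
Art. V. closes midnight, at/before 1:00 AM; seating 86 ≥ 66; operates vehicles for hire → Compliance Authorization not required.
Art. VI. seating 86 < 88; closes midnight, after 11:00 PM → exempt from Annual Registration.
Art. VII. closes midnight, after 10:00 PM; seating 86 > 74 → Commercial Certificate required.
Art. VIII. operates vehicles for hire → Annual Registration required.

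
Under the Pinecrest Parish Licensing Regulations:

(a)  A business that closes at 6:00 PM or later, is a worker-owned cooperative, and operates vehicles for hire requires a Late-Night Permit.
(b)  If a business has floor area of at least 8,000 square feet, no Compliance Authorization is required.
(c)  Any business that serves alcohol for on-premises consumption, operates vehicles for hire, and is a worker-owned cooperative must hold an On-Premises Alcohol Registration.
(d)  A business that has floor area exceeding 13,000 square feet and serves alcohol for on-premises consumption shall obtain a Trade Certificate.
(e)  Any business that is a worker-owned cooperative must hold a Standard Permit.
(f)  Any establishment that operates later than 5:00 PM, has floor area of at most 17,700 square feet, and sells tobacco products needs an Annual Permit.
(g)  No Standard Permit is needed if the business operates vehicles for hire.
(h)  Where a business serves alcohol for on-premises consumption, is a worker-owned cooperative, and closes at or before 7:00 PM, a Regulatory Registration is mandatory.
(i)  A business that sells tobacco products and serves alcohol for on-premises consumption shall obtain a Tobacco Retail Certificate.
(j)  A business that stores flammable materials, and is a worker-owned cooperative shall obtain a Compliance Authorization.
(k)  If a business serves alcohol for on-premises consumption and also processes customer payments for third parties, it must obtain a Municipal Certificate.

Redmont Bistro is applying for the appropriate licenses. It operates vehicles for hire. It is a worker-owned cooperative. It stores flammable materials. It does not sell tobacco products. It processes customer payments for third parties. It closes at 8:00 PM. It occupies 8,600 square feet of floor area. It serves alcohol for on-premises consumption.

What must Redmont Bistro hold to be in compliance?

Late-Night Permit, Municipal Certificate, On-Premises Alcohol Registration

(a) closes 8:00 PM, after 6:00 PM; is a worker-owned cooperative; operates vehicles for hire → Late-Night Permit required.
(b) floor area 8,600 square feet ≥ 8,000 square feet → exempt from Compliance Authorization.
(c) serves alcohol for on-premises consumption; operates vehicles for hire; is a worker-owned cooperative → On-Premises Alcohol Registration required.
(d) floor area 8,600 square feet ≤ 13,000 square feet; serves alcohol for on-premises consumption → Trade Certificate not required.
(e) is a worker-owned cooperative → Standard Permit required.
(f) closes 8:00 PM, after 5:00 PM; floor area 8,600 square feet ≤ 17,700 square feet; does not sell tobacco products → Annual Permit not required.
(g) operates vehicles for hire → exempt from Standard Permit.
(h) serves alcohol for on-premises consumption; is a worker-owned cooperative; closes 8:00 PM, after 7:00 PM → Regulatory Registration not required.
(i) does not sell tobacco products; serves alcohol for on-premises consumption → Tobacco Retail Certificate not required.
(j) stores flammable materials; is a worker-owned cooperative → Compliance Authorization required.
(k) serves alcohol for on-premises consumption; processes customer payments for third parties → Municipal Certificate required.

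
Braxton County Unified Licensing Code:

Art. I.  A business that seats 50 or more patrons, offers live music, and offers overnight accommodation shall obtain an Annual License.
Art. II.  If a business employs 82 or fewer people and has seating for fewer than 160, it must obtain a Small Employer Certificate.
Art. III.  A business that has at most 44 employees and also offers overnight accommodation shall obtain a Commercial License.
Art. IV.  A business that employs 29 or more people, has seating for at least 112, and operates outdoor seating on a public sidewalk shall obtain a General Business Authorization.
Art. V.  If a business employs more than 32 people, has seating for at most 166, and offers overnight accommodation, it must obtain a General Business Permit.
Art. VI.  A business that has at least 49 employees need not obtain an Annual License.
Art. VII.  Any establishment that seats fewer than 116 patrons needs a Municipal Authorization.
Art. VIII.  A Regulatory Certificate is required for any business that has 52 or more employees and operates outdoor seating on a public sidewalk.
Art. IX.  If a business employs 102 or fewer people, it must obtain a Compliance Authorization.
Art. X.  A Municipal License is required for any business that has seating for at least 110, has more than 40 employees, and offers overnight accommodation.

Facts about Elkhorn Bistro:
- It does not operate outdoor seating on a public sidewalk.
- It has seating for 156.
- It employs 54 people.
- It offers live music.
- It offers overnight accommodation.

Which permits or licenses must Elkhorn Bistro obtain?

Art. I. seating 156 ≥ 50; offers live music; offers overnight accommodation → Annual License required.
Art. II. employees 54 ≤ 82; seating 156 < 160 → Small Employer Certificate required.
Art. III. employees 54 > 44; offers overnight accommodation → Commercial License not required.
Art. IV. employees 54 ≥ 29; seating 156 ≥ 112; does not operate outdoor seating on a public sidewalk → General Business Authorization not required.
Art. V. employees 54 > 32; seating 156 ≤ 166; offers overnight accommodation → General Business Permit required.
Art. VI. employees 54 ≥ 49 → exempt from Annual License.
Art. VII. seating 156 ≥ 116 → Municipal Authorization not required.
Art. VIII. employees 54 ≥ 52; does not operate outdoor seating on a public sidewalk → Regulatory Certificate not required.
Art. IX. employees 54 ≤ 102 → Compliance Authorization required.
Art. X. seating 156 ≥ 110; employees 54 > 40; offers overnight accommodation → Municipal License required.

Compliance Authorization, General Business Permit, Municipal License, Small Employer Certificate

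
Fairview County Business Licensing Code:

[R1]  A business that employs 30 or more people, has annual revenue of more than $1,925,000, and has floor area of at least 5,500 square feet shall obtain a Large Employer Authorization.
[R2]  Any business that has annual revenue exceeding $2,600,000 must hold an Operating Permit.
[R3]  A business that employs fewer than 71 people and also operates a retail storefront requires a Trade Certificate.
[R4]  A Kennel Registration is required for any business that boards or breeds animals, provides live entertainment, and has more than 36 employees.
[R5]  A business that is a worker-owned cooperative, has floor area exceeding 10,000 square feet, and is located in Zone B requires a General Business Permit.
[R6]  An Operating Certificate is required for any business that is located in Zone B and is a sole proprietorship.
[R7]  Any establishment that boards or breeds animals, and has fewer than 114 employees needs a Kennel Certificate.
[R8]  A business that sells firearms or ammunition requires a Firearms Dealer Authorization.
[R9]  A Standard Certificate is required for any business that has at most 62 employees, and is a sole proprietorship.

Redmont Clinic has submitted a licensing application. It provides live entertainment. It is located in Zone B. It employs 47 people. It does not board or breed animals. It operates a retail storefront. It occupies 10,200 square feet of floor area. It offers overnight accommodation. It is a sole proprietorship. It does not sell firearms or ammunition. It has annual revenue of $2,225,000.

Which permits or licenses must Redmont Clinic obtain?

Large Employer Authorization, Operating Certificate, Standard Certificate, Trade Certificate

[R1] employees 47 ≥ 30; revenue $2,225,000 > $1,925,000; floor area 10,200 square feet ≥ 5,500 square feet → Large Employer Authorization required.
[R2] revenue $2,225,000 ≤ $2,600,000 → Operating Permit not required.
[R3] employees 47 < 71; operates a retail storefront → Trade Certificate required.
[R4] does not board or breed animals; provides live entertainment; employees 47 > 36 → Kennel Registration not required.
[R5] is a sole proprietorship (not: is a worker-owned cooperative); floor area 10,200 square feet > 10,000 square feet; is located in Zone B → General Business Permit not required.
[R6] is located in Zone B; is a sole proprietorship → Operating Certificate required.
[R7] does not board or breed animals; employees 47 < 114 → Kennel Certificate not required.
[R8] does not sell firearms or ammunition → Firearms Dealer Authorization not required.
[R9] employees 47 ≤ 62; is a sole proprietorship → Standard Certificate required.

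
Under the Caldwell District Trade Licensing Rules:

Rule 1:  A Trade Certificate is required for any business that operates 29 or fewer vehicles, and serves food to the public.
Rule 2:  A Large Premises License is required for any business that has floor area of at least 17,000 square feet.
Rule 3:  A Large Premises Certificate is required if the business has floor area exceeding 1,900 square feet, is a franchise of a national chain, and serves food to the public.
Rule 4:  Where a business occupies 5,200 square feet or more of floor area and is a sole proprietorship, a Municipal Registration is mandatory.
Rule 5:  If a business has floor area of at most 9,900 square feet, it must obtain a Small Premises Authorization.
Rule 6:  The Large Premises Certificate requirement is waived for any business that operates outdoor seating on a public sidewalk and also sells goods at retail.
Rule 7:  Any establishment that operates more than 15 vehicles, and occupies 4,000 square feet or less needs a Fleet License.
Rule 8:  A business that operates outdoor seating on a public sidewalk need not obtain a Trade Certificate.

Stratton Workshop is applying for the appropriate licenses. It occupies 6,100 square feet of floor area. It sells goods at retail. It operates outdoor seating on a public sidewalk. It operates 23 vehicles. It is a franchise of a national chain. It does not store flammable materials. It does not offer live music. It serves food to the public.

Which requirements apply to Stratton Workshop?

Rule 1: vehicles 23 ≤ 29; serves food to the public → Trade Certificate required.
Rule 2: floor area 6,100 square feet < 17,000 square feet → Large Premises License not required.
Rule 3: floor area 6,100 square feet > 1,900 square feet; is a franchise of a national chain; serves food to the public → Large Premises Certificate required.
Rule 4: floor area 6,100 square feet ≥ 5,200 square feet; is a franchise of a national chain (not: is a sole proprietorship) → Municipal Registration not required.
Rule 5: floor area 6,100 square feet ≤ 9,900 square feet → Small Premises Authorization required.
Rule 6: operates outdoor seating on a public sidewalk; sells goods at retail → exempt from Large Premises Certificate.
Rule 7: vehicles 23 > 15; floor area 6,100 square feet > 4,000 square feet → Fleet License not required.
Rule 8: operates outdoor seating on a public sidewalk → exempt from Trade Certificate.

Small Premises Authorization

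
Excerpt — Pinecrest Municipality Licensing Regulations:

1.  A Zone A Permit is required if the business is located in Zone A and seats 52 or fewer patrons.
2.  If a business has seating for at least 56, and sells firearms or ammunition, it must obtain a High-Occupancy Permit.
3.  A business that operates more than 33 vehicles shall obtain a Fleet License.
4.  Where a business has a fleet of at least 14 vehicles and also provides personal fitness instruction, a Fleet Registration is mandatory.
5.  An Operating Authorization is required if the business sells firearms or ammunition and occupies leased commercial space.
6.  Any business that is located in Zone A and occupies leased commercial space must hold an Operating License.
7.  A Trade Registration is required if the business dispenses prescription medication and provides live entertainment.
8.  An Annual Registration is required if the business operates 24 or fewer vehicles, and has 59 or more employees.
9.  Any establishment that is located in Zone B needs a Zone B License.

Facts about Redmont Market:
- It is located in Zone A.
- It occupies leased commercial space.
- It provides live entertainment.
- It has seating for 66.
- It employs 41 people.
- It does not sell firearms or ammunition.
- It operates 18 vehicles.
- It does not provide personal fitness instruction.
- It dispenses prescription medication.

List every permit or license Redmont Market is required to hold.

1. is located in Zone A; seating 66 > 52 → Zone A Permit not required.
2. seating 66 ≥ 56; does not sell firearms or ammunition → High-Occupancy Permit not required.
3. vehicles 18 ≤ 33 → Fleet License not required.
4. vehicles 18 ≥ 14; does not provide personal fitness instruction → Fleet Registration not required.
5. does not sell firearms or ammunition; occupies leased commercial space → Operating Authorization not required.
6. is located in Zone A; occupies leased commercial space → Operating License required.
7. dispenses prescription medication; provides live entertainment → Trade Registration required.
8. vehicles 18 ≤ 24; employees 41 < 59 → Annual Registration not required.
9. is located in Zone A (not: is located in Zone B) → Zone B License not required.

Operating License, Trade Registration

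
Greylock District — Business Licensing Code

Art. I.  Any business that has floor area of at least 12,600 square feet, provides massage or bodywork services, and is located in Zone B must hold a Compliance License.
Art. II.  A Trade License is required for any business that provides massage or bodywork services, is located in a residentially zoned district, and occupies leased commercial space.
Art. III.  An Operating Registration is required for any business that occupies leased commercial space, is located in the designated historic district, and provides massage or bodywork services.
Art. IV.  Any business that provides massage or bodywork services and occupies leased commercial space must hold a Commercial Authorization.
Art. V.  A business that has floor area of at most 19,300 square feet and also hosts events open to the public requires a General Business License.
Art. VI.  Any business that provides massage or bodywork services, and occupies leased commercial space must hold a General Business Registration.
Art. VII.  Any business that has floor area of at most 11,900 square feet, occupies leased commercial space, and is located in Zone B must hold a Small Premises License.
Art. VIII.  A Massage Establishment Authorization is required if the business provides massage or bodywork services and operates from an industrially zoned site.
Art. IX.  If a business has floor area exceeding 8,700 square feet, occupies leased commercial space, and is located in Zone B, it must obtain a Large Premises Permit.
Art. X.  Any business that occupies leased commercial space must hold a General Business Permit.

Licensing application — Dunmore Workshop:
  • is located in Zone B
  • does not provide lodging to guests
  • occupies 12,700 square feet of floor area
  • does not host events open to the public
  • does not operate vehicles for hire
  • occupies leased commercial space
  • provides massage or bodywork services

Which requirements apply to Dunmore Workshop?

Art. I. floor area 12,700 square feet ≥ 12,600 square feet; provides massage or bodywork services; is located in Zone B → Compliance License required.
Art. II. provides massage or bodywork services; is located in Zone B (not: is located in a residentially zoned district); occupies leased commercial space → Trade License not required.
Art. III. occupies leased commercial space; is located in Zone B (not: is located in the designated historic district); provides massage or bodywork services → Operating Registration not required.
Art. IV. provides massage or bodywork services; occupies leased commercial space → Commercial Authorization required.
Art. V. floor area 12,700 square feet ≤ 19,300 square feet; does not host events open to the public → General Business License not required.
Art. VI. provides massage or bodywork services; occupies leased commercial space → General Business Registration required.
Art. VII. floor area 12,700 square feet > 11,900 square feet; occupies leased commercial space; is located in Zone B → Small Premises License not required.
Art. VIII. provides massage or bodywork services; occupies leased commercial space (not: operates from an industrially zoned site) → Massage Establishment Authorization not required.
Art. IX. floor area 12,700 square feet > 8,700 square feet; occupies leased commercial space; is located in Zone B → Large Premises Permit required.
Art. X. occupies leased commercial space → General Business Permit required.

Commercial Authorization, Compliance License, General Business Permit, General Business Registration, Large Premises Permit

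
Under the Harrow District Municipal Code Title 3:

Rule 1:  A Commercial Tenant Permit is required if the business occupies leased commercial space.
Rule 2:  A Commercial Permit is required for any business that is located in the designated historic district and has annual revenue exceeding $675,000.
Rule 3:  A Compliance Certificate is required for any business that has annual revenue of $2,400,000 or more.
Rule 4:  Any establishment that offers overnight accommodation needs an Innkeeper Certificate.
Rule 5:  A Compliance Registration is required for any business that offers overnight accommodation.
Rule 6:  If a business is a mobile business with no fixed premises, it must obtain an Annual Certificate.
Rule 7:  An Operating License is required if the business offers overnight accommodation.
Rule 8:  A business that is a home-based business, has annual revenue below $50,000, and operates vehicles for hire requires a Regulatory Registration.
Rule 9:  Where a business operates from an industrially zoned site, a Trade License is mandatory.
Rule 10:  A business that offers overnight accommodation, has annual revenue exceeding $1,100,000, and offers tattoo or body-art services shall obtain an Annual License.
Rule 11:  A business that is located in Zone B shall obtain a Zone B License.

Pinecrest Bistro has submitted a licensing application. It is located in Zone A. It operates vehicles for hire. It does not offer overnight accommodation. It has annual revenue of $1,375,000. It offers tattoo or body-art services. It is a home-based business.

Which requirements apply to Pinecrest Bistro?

None

Rule 1: is a home-based business (not: occupies leased commercial space) → Commercial Tenant Permit not required.
Rule 2: is located in Zone A (not: is located in the designated historic district); revenue $1,375,000 > $675,000 → Commercial Permit not required.
Rule 3: revenue $1,375,000 < $2,400,000 → Compliance Certificate not required.
Rule 4: does not offer overnight accommodation → Innkeeper Certificate not required.
Rule 5: does not offer overnight accommodation → Compliance Registration not required.
Rule 6: is a home-based business (not: is a mobile business with no fixed premises) → Annual Certificate not required.
Rule 7: does not offer overnight accommodation → Operating License not required.
Rule 8: is a home-based business; revenue $1,375,000 ≥ $50,000; operates vehicles for hire → Regulatory Registration not required.
Rule 9: is a home-based business (not: operates from an industrially zoned site) → Trade License not required.
Rule 10: does not offer overnight accommodation; revenue $1,375,000 > $1,100,000; offers tattoo or body-art services → Annual License not required.
Rule 11: is located in Zone A (not: is located in Zone B) → Zone B License not required.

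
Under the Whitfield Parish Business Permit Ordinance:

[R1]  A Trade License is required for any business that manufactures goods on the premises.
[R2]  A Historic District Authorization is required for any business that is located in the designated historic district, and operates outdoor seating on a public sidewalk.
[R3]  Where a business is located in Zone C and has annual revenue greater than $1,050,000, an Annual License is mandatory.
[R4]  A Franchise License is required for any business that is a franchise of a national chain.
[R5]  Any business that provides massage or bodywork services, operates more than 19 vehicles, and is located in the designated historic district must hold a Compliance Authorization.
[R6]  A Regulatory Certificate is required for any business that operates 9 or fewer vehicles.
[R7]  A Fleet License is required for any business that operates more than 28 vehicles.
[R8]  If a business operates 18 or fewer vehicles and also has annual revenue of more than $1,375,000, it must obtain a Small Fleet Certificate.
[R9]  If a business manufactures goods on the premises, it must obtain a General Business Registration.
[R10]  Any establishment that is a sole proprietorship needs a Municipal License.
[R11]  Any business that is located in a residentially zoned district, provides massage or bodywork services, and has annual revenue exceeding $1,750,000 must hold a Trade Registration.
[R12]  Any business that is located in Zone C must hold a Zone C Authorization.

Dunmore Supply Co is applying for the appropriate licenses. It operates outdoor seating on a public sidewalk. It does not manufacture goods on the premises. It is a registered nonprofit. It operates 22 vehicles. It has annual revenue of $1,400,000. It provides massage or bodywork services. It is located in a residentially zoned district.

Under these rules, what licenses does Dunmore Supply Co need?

None

[R1] does not manufacture goods on the premises → Trade License not required.
[R2] is located in a residentially zoned district (not: is located in the designated historic district); operates outdoor seating on a public sidewalk → Historic District Authorization not required.
[R3] is located in a residentially zoned district (not: is located in Zone C); revenue $1,400,000 > $1,050,000 → Annual License not required.
[R4] is a registered nonprofit (not: is a franchise of a national chain) → Franchise License not required.
[R5] provides massage or bodywork services; vehicles 22 > 19; is located in a residentially zoned district (not: is located in the designated historic district) → Compliance Authorization not required.
[R6] vehicles 22 > 9 → Regulatory Certificate not required.
[R7] vehicles 22 ≤ 28 → Fleet License not required.
[R8] vehicles 22 > 18; revenue $1,400,000 > $1,375,000 → Small Fleet Certificate not required.
[R9] does not manufacture goods on the premises → General Business Registration not required.
[R10] is a registered nonprofit (not: is a sole proprietorship) → Municipal License not required.
[R11] is located in a residentially zoned district; provides massage or bodywork services; revenue $1,400,000 ≤ $1,750,000 → Trade Registration not required.
[R12] is located in a residentially zoned district (not: is located in Zone C) → Zone C Authorization not required.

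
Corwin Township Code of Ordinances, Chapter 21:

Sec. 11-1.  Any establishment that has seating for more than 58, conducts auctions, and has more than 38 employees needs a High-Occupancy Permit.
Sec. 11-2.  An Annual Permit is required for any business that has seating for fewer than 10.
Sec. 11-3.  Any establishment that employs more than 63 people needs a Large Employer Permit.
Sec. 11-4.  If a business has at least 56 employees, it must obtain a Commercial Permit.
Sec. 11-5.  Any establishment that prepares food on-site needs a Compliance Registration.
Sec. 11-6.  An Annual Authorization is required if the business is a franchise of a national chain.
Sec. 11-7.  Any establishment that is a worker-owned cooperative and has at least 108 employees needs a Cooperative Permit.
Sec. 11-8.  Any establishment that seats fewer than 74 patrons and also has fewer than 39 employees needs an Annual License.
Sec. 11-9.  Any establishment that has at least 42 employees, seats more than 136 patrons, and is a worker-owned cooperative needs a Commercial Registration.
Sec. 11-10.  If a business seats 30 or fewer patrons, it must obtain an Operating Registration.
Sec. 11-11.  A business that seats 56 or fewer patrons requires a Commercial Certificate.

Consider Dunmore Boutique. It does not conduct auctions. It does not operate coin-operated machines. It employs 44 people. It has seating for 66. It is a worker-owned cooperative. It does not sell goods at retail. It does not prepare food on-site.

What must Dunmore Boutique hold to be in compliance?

Sec. 11-1. seating 66 > 58; does not conduct auctions; employees 44 > 38 → High-Occupancy Permit not required.
Sec. 11-2. seating 66 ≥ 10 → Annual Permit not required.
Sec. 11-3. employees 44 ≤ 63 → Large Employer Permit not required.
Sec. 11-4. employees 44 < 56 → Commercial Permit not required.
Sec. 11-5. does not prepare food on-site → Compliance Registration not required.
Sec. 11-6. is a worker-owned cooperative (not: is a franchise of a national chain) → Annual Authorization not required.
Sec. 11-7. is a worker-owned cooperative; employees 44 < 108 → Cooperative Permit not required.
Sec. 11-8. seating 66 < 74; employees 44 ≥ 39 → Annual License not required.
Sec. 11-9. employees 44 ≥ 42; seating 66 ≤ 136; is a worker-owned cooperative → Commercial Registration not required.
Sec. 11-10. seating 66 > 30 → Operating Registration not required.
Sec. 11-11. seating 66 > 56 → Commercial Certificate not required.

None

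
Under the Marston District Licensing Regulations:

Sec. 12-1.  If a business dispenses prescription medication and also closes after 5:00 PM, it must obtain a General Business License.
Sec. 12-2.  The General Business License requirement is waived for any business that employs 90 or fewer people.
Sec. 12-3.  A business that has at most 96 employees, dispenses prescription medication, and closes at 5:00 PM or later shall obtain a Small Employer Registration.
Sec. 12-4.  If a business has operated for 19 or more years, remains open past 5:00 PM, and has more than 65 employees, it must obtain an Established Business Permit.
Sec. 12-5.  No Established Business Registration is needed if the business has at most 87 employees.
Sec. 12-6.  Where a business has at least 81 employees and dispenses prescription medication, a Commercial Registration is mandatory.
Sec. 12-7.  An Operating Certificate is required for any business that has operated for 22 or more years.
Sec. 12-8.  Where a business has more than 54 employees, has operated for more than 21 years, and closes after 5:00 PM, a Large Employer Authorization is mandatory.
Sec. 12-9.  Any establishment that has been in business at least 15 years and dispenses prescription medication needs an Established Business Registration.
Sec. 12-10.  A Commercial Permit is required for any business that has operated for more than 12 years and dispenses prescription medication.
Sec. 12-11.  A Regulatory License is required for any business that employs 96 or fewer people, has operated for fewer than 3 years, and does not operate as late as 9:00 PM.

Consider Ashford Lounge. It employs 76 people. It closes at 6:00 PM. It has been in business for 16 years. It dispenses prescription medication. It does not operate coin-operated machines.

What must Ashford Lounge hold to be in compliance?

Commercial Permit, Small Employer Registration

Sec. 12-1. dispenses prescription medication; closes 6:00 PM, after 5:00 PM → General Business License required.
Sec. 12-2. employees 76 ≤ 90 → exempt from General Business License.
Sec. 12-3. employees 76 ≤ 96; dispenses prescription medication; closes 6:00 PM, after 5:00 PM → Small Employer Registration required.
Sec. 12-4. years in business 16 < 19; closes 6:00 PM, after 5:00 PM; employees 76 > 65 → Established Business Permit not required.
Sec. 12-5. employees 76 ≤ 87 → exempt from Established Business Registration.
Sec. 12-6. employees 76 < 81; dispenses prescription medication → Commercial Registration not required.
Sec. 12-7. years in business 16 < 22 → Operating Certificate not required.
Sec. 12-8. employees 76 > 54; years in business 16 ≤ 21; closes 6:00 PM, after 5:00 PM → Large Employer Authorization not required.
Sec. 12-9. years in business 16 ≥ 15; dispenses prescription medication → Established Business Registration required.
Sec. 12-10. years in business 16 > 12; dispenses prescription medication → Commercial Permit required.
Sec. 12-11. employees 76 ≤ 96; years in business 16 ≥ 3; closes 6:00 PM, at/before 9:00 PM → Regulatory License not required.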